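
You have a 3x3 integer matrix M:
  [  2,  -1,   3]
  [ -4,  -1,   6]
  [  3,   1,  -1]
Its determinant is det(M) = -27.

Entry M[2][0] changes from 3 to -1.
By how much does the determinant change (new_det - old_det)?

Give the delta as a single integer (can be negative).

Cofactor C_20 = -3
Entry delta = -1 - 3 = -4
Det delta = entry_delta * cofactor = -4 * -3 = 12

Answer: 12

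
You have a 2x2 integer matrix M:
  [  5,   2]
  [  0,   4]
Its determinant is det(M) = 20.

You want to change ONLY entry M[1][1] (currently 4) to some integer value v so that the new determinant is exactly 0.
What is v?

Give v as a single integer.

Answer: 0

Derivation:
det is linear in entry M[1][1]: det = old_det + (v - 4) * C_11
Cofactor C_11 = 5
Want det = 0: 20 + (v - 4) * 5 = 0
  (v - 4) = -20 / 5 = -4
  v = 4 + (-4) = 0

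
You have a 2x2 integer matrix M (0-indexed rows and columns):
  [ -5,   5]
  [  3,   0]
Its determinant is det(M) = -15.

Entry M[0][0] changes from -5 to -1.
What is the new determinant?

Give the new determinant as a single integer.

det is linear in row 0: changing M[0][0] by delta changes det by delta * cofactor(0,0).
Cofactor C_00 = (-1)^(0+0) * minor(0,0) = 0
Entry delta = -1 - -5 = 4
Det delta = 4 * 0 = 0
New det = -15 + 0 = -15

Answer: -15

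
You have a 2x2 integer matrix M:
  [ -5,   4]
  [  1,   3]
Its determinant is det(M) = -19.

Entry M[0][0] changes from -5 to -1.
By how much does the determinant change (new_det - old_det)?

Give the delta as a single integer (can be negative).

Answer: 12

Derivation:
Cofactor C_00 = 3
Entry delta = -1 - -5 = 4
Det delta = entry_delta * cofactor = 4 * 3 = 12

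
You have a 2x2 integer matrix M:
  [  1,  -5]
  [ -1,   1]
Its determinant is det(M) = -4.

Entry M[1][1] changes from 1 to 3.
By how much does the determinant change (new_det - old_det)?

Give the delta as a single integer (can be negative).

Answer: 2

Derivation:
Cofactor C_11 = 1
Entry delta = 3 - 1 = 2
Det delta = entry_delta * cofactor = 2 * 1 = 2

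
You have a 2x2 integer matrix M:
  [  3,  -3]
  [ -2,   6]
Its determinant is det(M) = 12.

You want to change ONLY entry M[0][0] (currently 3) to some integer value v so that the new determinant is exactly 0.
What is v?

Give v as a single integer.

Answer: 1

Derivation:
det is linear in entry M[0][0]: det = old_det + (v - 3) * C_00
Cofactor C_00 = 6
Want det = 0: 12 + (v - 3) * 6 = 0
  (v - 3) = -12 / 6 = -2
  v = 3 + (-2) = 1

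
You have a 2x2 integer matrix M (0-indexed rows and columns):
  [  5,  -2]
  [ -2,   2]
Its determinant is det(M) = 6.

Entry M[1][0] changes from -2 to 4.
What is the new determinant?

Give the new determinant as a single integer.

Answer: 18

Derivation:
det is linear in row 1: changing M[1][0] by delta changes det by delta * cofactor(1,0).
Cofactor C_10 = (-1)^(1+0) * minor(1,0) = 2
Entry delta = 4 - -2 = 6
Det delta = 6 * 2 = 12
New det = 6 + 12 = 18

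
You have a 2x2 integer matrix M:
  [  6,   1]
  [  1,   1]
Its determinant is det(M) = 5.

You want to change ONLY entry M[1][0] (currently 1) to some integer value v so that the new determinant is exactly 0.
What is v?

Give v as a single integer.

det is linear in entry M[1][0]: det = old_det + (v - 1) * C_10
Cofactor C_10 = -1
Want det = 0: 5 + (v - 1) * -1 = 0
  (v - 1) = -5 / -1 = 5
  v = 1 + (5) = 6

Answer: 6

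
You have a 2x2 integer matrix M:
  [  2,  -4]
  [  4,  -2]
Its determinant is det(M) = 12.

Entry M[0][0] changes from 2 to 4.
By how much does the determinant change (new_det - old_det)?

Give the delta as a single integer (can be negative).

Answer: -4

Derivation:
Cofactor C_00 = -2
Entry delta = 4 - 2 = 2
Det delta = entry_delta * cofactor = 2 * -2 = -4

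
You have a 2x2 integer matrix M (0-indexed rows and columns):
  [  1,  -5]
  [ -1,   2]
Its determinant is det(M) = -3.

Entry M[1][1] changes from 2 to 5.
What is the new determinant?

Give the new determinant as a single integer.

det is linear in row 1: changing M[1][1] by delta changes det by delta * cofactor(1,1).
Cofactor C_11 = (-1)^(1+1) * minor(1,1) = 1
Entry delta = 5 - 2 = 3
Det delta = 3 * 1 = 3
New det = -3 + 3 = 0

Answer: 0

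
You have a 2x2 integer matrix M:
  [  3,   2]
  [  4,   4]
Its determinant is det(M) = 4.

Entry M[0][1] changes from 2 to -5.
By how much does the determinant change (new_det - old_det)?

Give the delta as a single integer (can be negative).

Answer: 28

Derivation:
Cofactor C_01 = -4
Entry delta = -5 - 2 = -7
Det delta = entry_delta * cofactor = -7 * -4 = 28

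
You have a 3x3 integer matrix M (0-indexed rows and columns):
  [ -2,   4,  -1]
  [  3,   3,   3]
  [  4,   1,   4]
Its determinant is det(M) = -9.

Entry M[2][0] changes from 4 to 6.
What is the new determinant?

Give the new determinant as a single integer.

det is linear in row 2: changing M[2][0] by delta changes det by delta * cofactor(2,0).
Cofactor C_20 = (-1)^(2+0) * minor(2,0) = 15
Entry delta = 6 - 4 = 2
Det delta = 2 * 15 = 30
New det = -9 + 30 = 21

Answer: 21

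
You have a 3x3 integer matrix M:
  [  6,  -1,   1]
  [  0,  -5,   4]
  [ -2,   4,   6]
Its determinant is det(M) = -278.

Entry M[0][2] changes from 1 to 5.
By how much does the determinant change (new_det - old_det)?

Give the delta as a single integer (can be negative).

Answer: -40

Derivation:
Cofactor C_02 = -10
Entry delta = 5 - 1 = 4
Det delta = entry_delta * cofactor = 4 * -10 = -40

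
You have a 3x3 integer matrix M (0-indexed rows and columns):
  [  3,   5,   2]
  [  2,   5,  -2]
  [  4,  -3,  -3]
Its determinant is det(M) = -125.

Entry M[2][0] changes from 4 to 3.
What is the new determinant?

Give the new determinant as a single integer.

Answer: -105

Derivation:
det is linear in row 2: changing M[2][0] by delta changes det by delta * cofactor(2,0).
Cofactor C_20 = (-1)^(2+0) * minor(2,0) = -20
Entry delta = 3 - 4 = -1
Det delta = -1 * -20 = 20
New det = -125 + 20 = -105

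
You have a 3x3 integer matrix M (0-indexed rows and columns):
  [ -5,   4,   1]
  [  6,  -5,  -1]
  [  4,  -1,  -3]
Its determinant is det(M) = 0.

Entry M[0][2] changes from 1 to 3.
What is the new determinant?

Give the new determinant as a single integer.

Answer: 28

Derivation:
det is linear in row 0: changing M[0][2] by delta changes det by delta * cofactor(0,2).
Cofactor C_02 = (-1)^(0+2) * minor(0,2) = 14
Entry delta = 3 - 1 = 2
Det delta = 2 * 14 = 28
New det = 0 + 28 = 28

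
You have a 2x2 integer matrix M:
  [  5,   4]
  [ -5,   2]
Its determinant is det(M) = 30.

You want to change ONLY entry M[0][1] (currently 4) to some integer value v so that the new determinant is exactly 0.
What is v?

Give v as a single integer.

Answer: -2

Derivation:
det is linear in entry M[0][1]: det = old_det + (v - 4) * C_01
Cofactor C_01 = 5
Want det = 0: 30 + (v - 4) * 5 = 0
  (v - 4) = -30 / 5 = -6
  v = 4 + (-6) = -2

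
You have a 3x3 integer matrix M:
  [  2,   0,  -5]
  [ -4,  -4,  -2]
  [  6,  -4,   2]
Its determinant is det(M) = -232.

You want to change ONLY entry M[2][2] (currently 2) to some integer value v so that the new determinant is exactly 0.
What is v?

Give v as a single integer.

det is linear in entry M[2][2]: det = old_det + (v - 2) * C_22
Cofactor C_22 = -8
Want det = 0: -232 + (v - 2) * -8 = 0
  (v - 2) = 232 / -8 = -29
  v = 2 + (-29) = -27

Answer: -27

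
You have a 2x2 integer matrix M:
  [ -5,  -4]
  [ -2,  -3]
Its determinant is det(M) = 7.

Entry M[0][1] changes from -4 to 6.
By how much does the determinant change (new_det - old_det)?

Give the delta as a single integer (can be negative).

Answer: 20

Derivation:
Cofactor C_01 = 2
Entry delta = 6 - -4 = 10
Det delta = entry_delta * cofactor = 10 * 2 = 20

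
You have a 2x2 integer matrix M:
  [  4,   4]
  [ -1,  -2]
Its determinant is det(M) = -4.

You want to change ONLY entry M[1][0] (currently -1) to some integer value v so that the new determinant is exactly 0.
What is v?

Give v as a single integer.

det is linear in entry M[1][0]: det = old_det + (v - -1) * C_10
Cofactor C_10 = -4
Want det = 0: -4 + (v - -1) * -4 = 0
  (v - -1) = 4 / -4 = -1
  v = -1 + (-1) = -2

Answer: -2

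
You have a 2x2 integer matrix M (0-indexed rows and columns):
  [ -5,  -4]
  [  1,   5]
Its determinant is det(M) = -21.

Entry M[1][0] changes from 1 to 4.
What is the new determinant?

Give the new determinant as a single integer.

Answer: -9

Derivation:
det is linear in row 1: changing M[1][0] by delta changes det by delta * cofactor(1,0).
Cofactor C_10 = (-1)^(1+0) * minor(1,0) = 4
Entry delta = 4 - 1 = 3
Det delta = 3 * 4 = 12
New det = -21 + 12 = -9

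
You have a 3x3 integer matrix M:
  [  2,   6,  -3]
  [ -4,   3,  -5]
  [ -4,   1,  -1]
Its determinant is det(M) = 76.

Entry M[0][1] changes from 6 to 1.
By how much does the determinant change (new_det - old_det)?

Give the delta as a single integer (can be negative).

Cofactor C_01 = 16
Entry delta = 1 - 6 = -5
Det delta = entry_delta * cofactor = -5 * 16 = -80

Answer: -80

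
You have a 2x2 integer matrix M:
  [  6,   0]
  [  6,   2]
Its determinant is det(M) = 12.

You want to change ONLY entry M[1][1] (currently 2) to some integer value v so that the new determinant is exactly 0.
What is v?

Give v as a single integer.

Answer: 0

Derivation:
det is linear in entry M[1][1]: det = old_det + (v - 2) * C_11
Cofactor C_11 = 6
Want det = 0: 12 + (v - 2) * 6 = 0
  (v - 2) = -12 / 6 = -2
  v = 2 + (-2) = 0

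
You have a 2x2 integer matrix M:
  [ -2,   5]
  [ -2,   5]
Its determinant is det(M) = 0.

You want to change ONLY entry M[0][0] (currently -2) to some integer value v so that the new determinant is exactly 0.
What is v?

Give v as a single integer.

Answer: -2

Derivation:
det is linear in entry M[0][0]: det = old_det + (v - -2) * C_00
Cofactor C_00 = 5
Want det = 0: 0 + (v - -2) * 5 = 0
  (v - -2) = 0 / 5 = 0
  v = -2 + (0) = -2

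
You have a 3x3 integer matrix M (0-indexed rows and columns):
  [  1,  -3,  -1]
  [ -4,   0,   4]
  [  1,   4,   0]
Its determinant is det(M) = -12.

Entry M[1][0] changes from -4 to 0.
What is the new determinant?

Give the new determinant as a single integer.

det is linear in row 1: changing M[1][0] by delta changes det by delta * cofactor(1,0).
Cofactor C_10 = (-1)^(1+0) * minor(1,0) = -4
Entry delta = 0 - -4 = 4
Det delta = 4 * -4 = -16
New det = -12 + -16 = -28

Answer: -28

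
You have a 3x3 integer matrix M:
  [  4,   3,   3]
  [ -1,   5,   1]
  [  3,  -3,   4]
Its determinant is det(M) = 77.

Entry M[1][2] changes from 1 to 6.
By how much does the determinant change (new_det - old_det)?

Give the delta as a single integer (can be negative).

Cofactor C_12 = 21
Entry delta = 6 - 1 = 5
Det delta = entry_delta * cofactor = 5 * 21 = 105

Answer: 105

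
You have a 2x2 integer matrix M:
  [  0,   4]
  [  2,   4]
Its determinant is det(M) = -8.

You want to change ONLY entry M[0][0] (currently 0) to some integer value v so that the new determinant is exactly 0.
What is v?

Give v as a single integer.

det is linear in entry M[0][0]: det = old_det + (v - 0) * C_00
Cofactor C_00 = 4
Want det = 0: -8 + (v - 0) * 4 = 0
  (v - 0) = 8 / 4 = 2
  v = 0 + (2) = 2

Answer: 2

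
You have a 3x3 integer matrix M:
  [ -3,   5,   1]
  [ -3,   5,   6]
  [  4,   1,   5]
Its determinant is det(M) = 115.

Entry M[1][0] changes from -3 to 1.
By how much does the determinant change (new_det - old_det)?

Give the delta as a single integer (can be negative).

Answer: -96

Derivation:
Cofactor C_10 = -24
Entry delta = 1 - -3 = 4
Det delta = entry_delta * cofactor = 4 * -24 = -96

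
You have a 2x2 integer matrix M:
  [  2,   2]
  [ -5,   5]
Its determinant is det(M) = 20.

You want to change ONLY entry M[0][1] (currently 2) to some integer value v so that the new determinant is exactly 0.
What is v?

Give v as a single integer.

det is linear in entry M[0][1]: det = old_det + (v - 2) * C_01
Cofactor C_01 = 5
Want det = 0: 20 + (v - 2) * 5 = 0
  (v - 2) = -20 / 5 = -4
  v = 2 + (-4) = -2

Answer: -2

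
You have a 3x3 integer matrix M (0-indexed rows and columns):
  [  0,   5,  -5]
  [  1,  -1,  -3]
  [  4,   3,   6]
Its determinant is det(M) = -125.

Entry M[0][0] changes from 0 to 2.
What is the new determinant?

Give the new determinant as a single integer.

Answer: -119

Derivation:
det is linear in row 0: changing M[0][0] by delta changes det by delta * cofactor(0,0).
Cofactor C_00 = (-1)^(0+0) * minor(0,0) = 3
Entry delta = 2 - 0 = 2
Det delta = 2 * 3 = 6
New det = -125 + 6 = -119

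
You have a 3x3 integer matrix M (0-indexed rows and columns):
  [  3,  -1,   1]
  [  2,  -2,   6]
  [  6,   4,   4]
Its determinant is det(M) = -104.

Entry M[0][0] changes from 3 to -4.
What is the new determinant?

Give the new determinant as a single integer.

Answer: 120

Derivation:
det is linear in row 0: changing M[0][0] by delta changes det by delta * cofactor(0,0).
Cofactor C_00 = (-1)^(0+0) * minor(0,0) = -32
Entry delta = -4 - 3 = -7
Det delta = -7 * -32 = 224
New det = -104 + 224 = 120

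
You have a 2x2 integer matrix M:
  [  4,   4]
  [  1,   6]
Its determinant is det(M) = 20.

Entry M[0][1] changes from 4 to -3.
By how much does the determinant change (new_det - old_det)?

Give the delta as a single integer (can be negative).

Answer: 7

Derivation:
Cofactor C_01 = -1
Entry delta = -3 - 4 = -7
Det delta = entry_delta * cofactor = -7 * -1 = 7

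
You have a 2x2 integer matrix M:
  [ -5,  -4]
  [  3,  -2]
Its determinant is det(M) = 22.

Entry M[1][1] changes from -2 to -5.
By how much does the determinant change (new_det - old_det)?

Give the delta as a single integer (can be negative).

Answer: 15

Derivation:
Cofactor C_11 = -5
Entry delta = -5 - -2 = -3
Det delta = entry_delta * cofactor = -3 * -5 = 15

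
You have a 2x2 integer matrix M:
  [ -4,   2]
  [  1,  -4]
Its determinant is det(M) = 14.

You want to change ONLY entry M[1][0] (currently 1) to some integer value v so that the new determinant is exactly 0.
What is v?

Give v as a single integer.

Answer: 8

Derivation:
det is linear in entry M[1][0]: det = old_det + (v - 1) * C_10
Cofactor C_10 = -2
Want det = 0: 14 + (v - 1) * -2 = 0
  (v - 1) = -14 / -2 = 7
  v = 1 + (7) = 8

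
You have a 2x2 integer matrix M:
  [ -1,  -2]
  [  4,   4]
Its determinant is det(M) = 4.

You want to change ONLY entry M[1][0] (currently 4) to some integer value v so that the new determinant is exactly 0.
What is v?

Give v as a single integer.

det is linear in entry M[1][0]: det = old_det + (v - 4) * C_10
Cofactor C_10 = 2
Want det = 0: 4 + (v - 4) * 2 = 0
  (v - 4) = -4 / 2 = -2
  v = 4 + (-2) = 2

Answer: 2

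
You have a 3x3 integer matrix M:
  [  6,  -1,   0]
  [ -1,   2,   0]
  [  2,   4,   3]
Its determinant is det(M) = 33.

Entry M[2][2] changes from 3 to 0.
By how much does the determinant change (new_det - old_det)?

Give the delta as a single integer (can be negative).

Answer: -33

Derivation:
Cofactor C_22 = 11
Entry delta = 0 - 3 = -3
Det delta = entry_delta * cofactor = -3 * 11 = -33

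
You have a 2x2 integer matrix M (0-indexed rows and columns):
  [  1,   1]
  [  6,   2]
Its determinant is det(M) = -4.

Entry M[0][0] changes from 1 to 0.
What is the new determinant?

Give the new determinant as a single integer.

Answer: -6

Derivation:
det is linear in row 0: changing M[0][0] by delta changes det by delta * cofactor(0,0).
Cofactor C_00 = (-1)^(0+0) * minor(0,0) = 2
Entry delta = 0 - 1 = -1
Det delta = -1 * 2 = -2
New det = -4 + -2 = -6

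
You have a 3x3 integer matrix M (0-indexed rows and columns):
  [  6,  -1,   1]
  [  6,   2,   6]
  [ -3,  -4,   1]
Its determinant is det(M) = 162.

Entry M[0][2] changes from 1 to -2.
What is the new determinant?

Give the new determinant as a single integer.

det is linear in row 0: changing M[0][2] by delta changes det by delta * cofactor(0,2).
Cofactor C_02 = (-1)^(0+2) * minor(0,2) = -18
Entry delta = -2 - 1 = -3
Det delta = -3 * -18 = 54
New det = 162 + 54 = 216

Answer: 216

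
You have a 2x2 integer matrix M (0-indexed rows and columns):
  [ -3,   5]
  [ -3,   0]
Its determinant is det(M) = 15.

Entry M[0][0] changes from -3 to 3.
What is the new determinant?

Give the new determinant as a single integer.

det is linear in row 0: changing M[0][0] by delta changes det by delta * cofactor(0,0).
Cofactor C_00 = (-1)^(0+0) * minor(0,0) = 0
Entry delta = 3 - -3 = 6
Det delta = 6 * 0 = 0
New det = 15 + 0 = 15

Answer: 15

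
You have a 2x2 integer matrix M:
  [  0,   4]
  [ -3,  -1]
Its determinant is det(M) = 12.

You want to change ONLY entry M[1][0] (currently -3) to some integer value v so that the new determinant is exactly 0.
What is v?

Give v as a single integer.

Answer: 0

Derivation:
det is linear in entry M[1][0]: det = old_det + (v - -3) * C_10
Cofactor C_10 = -4
Want det = 0: 12 + (v - -3) * -4 = 0
  (v - -3) = -12 / -4 = 3
  v = -3 + (3) = 0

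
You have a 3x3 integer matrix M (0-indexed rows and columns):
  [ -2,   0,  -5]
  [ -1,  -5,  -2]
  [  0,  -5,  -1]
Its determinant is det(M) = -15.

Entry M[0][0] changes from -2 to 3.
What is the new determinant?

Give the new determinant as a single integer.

Answer: -40

Derivation:
det is linear in row 0: changing M[0][0] by delta changes det by delta * cofactor(0,0).
Cofactor C_00 = (-1)^(0+0) * minor(0,0) = -5
Entry delta = 3 - -2 = 5
Det delta = 5 * -5 = -25
New det = -15 + -25 = -40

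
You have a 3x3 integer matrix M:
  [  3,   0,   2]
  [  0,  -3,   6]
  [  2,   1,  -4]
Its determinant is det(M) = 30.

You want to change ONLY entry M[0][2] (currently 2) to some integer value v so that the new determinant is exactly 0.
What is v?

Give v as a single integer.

Answer: -3

Derivation:
det is linear in entry M[0][2]: det = old_det + (v - 2) * C_02
Cofactor C_02 = 6
Want det = 0: 30 + (v - 2) * 6 = 0
  (v - 2) = -30 / 6 = -5
  v = 2 + (-5) = -3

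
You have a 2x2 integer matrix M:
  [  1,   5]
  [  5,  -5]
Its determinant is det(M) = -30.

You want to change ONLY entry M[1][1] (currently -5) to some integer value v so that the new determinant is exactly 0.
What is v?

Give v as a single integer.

Answer: 25

Derivation:
det is linear in entry M[1][1]: det = old_det + (v - -5) * C_11
Cofactor C_11 = 1
Want det = 0: -30 + (v - -5) * 1 = 0
  (v - -5) = 30 / 1 = 30
  v = -5 + (30) = 25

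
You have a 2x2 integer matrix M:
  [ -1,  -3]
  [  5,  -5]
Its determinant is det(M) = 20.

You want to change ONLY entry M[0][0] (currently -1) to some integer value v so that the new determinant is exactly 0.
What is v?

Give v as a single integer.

det is linear in entry M[0][0]: det = old_det + (v - -1) * C_00
Cofactor C_00 = -5
Want det = 0: 20 + (v - -1) * -5 = 0
  (v - -1) = -20 / -5 = 4
  v = -1 + (4) = 3

Answer: 3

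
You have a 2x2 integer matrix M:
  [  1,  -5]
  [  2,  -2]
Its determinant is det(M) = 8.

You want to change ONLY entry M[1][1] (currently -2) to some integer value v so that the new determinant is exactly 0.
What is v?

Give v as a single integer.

det is linear in entry M[1][1]: det = old_det + (v - -2) * C_11
Cofactor C_11 = 1
Want det = 0: 8 + (v - -2) * 1 = 0
  (v - -2) = -8 / 1 = -8
  v = -2 + (-8) = -10

Answer: -10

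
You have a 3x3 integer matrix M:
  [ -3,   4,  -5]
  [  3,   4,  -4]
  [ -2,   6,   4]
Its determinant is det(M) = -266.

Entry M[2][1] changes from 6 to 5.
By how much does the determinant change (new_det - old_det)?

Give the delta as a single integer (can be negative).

Cofactor C_21 = -27
Entry delta = 5 - 6 = -1
Det delta = entry_delta * cofactor = -1 * -27 = 27

Answer: 27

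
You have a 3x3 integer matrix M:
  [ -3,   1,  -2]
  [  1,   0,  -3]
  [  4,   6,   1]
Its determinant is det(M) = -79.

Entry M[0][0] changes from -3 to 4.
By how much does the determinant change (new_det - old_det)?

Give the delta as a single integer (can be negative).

Answer: 126

Derivation:
Cofactor C_00 = 18
Entry delta = 4 - -3 = 7
Det delta = entry_delta * cofactor = 7 * 18 = 126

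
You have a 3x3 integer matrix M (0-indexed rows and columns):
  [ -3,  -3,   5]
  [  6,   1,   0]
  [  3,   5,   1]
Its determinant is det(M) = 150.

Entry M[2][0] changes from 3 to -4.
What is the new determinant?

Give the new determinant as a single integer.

Answer: 185

Derivation:
det is linear in row 2: changing M[2][0] by delta changes det by delta * cofactor(2,0).
Cofactor C_20 = (-1)^(2+0) * minor(2,0) = -5
Entry delta = -4 - 3 = -7
Det delta = -7 * -5 = 35
New det = 150 + 35 = 185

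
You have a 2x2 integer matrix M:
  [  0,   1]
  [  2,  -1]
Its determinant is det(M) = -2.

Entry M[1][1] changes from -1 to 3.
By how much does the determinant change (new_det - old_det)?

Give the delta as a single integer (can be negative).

Cofactor C_11 = 0
Entry delta = 3 - -1 = 4
Det delta = entry_delta * cofactor = 4 * 0 = 0

Answer: 0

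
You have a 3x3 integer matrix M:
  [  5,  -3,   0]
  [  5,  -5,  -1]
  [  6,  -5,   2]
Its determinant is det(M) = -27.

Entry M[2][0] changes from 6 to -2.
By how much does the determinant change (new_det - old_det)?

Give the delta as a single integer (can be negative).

Answer: -24

Derivation:
Cofactor C_20 = 3
Entry delta = -2 - 6 = -8
Det delta = entry_delta * cofactor = -8 * 3 = -24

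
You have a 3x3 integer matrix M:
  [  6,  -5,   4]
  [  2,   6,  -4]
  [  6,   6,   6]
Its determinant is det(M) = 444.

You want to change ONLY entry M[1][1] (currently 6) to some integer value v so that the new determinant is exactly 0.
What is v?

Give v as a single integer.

det is linear in entry M[1][1]: det = old_det + (v - 6) * C_11
Cofactor C_11 = 12
Want det = 0: 444 + (v - 6) * 12 = 0
  (v - 6) = -444 / 12 = -37
  v = 6 + (-37) = -31

Answer: -31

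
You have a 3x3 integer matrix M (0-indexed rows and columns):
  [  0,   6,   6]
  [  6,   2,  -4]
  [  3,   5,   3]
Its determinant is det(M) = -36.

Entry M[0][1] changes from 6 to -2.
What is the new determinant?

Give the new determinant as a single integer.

det is linear in row 0: changing M[0][1] by delta changes det by delta * cofactor(0,1).
Cofactor C_01 = (-1)^(0+1) * minor(0,1) = -30
Entry delta = -2 - 6 = -8
Det delta = -8 * -30 = 240
New det = -36 + 240 = 204

Answer: 204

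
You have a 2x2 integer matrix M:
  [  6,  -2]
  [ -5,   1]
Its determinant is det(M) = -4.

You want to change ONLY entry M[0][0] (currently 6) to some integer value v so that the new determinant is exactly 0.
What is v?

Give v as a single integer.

det is linear in entry M[0][0]: det = old_det + (v - 6) * C_00
Cofactor C_00 = 1
Want det = 0: -4 + (v - 6) * 1 = 0
  (v - 6) = 4 / 1 = 4
  v = 6 + (4) = 10

Answer: 10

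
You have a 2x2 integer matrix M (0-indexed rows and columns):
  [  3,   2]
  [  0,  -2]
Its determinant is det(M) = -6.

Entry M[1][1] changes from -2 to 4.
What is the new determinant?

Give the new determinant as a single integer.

det is linear in row 1: changing M[1][1] by delta changes det by delta * cofactor(1,1).
Cofactor C_11 = (-1)^(1+1) * minor(1,1) = 3
Entry delta = 4 - -2 = 6
Det delta = 6 * 3 = 18
New det = -6 + 18 = 12

Answer: 12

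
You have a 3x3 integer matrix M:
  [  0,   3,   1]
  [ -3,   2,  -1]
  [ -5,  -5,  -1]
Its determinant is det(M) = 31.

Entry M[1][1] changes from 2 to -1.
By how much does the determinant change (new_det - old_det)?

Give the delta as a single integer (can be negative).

Cofactor C_11 = 5
Entry delta = -1 - 2 = -3
Det delta = entry_delta * cofactor = -3 * 5 = -15

Answer: -15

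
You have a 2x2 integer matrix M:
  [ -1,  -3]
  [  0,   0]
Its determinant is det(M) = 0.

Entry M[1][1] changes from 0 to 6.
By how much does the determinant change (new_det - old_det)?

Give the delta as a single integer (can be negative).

Cofactor C_11 = -1
Entry delta = 6 - 0 = 6
Det delta = entry_delta * cofactor = 6 * -1 = -6

Answer: -6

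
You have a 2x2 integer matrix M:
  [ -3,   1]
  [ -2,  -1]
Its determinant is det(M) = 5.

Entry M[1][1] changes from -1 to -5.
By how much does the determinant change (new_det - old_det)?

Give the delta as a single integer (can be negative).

Answer: 12

Derivation:
Cofactor C_11 = -3
Entry delta = -5 - -1 = -4
Det delta = entry_delta * cofactor = -4 * -3 = 12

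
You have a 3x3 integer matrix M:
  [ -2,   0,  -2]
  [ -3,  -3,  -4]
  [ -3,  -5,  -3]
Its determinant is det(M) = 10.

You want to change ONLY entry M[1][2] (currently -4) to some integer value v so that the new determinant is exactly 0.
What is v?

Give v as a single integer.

Answer: -3

Derivation:
det is linear in entry M[1][2]: det = old_det + (v - -4) * C_12
Cofactor C_12 = -10
Want det = 0: 10 + (v - -4) * -10 = 0
  (v - -4) = -10 / -10 = 1
  v = -4 + (1) = -3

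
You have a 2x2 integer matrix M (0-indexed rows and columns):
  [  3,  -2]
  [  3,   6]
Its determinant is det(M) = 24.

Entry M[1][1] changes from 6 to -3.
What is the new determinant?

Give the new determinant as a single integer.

Answer: -3

Derivation:
det is linear in row 1: changing M[1][1] by delta changes det by delta * cofactor(1,1).
Cofactor C_11 = (-1)^(1+1) * minor(1,1) = 3
Entry delta = -3 - 6 = -9
Det delta = -9 * 3 = -27
New det = 24 + -27 = -3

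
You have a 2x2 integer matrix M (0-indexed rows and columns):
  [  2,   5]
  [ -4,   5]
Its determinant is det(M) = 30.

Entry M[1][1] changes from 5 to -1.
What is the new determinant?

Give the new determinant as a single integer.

det is linear in row 1: changing M[1][1] by delta changes det by delta * cofactor(1,1).
Cofactor C_11 = (-1)^(1+1) * minor(1,1) = 2
Entry delta = -1 - 5 = -6
Det delta = -6 * 2 = -12
New det = 30 + -12 = 18

Answer: 18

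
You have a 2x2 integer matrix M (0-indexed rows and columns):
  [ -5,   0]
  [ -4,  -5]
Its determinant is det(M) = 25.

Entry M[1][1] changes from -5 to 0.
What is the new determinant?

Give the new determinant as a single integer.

Answer: 0

Derivation:
det is linear in row 1: changing M[1][1] by delta changes det by delta * cofactor(1,1).
Cofactor C_11 = (-1)^(1+1) * minor(1,1) = -5
Entry delta = 0 - -5 = 5
Det delta = 5 * -5 = -25
New det = 25 + -25 = 0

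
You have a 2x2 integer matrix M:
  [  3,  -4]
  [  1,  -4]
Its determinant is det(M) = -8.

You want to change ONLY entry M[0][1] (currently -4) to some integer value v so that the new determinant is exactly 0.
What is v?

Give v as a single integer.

Answer: -12

Derivation:
det is linear in entry M[0][1]: det = old_det + (v - -4) * C_01
Cofactor C_01 = -1
Want det = 0: -8 + (v - -4) * -1 = 0
  (v - -4) = 8 / -1 = -8
  v = -4 + (-8) = -12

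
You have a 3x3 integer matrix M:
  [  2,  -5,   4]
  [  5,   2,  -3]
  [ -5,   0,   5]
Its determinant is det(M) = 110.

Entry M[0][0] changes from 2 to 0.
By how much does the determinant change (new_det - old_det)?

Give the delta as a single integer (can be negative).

Answer: -20

Derivation:
Cofactor C_00 = 10
Entry delta = 0 - 2 = -2
Det delta = entry_delta * cofactor = -2 * 10 = -20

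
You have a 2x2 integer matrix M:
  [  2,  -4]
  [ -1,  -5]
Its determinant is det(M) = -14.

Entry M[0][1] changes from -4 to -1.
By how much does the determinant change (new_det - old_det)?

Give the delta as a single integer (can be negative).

Answer: 3

Derivation:
Cofactor C_01 = 1
Entry delta = -1 - -4 = 3
Det delta = entry_delta * cofactor = 3 * 1 = 3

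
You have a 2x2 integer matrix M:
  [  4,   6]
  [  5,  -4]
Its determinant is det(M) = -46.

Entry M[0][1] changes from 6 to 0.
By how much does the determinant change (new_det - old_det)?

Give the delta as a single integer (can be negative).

Answer: 30

Derivation:
Cofactor C_01 = -5
Entry delta = 0 - 6 = -6
Det delta = entry_delta * cofactor = -6 * -5 = 30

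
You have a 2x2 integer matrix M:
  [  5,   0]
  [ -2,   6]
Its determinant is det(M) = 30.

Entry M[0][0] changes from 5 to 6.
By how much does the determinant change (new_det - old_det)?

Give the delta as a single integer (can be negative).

Cofactor C_00 = 6
Entry delta = 6 - 5 = 1
Det delta = entry_delta * cofactor = 1 * 6 = 6

Answer: 6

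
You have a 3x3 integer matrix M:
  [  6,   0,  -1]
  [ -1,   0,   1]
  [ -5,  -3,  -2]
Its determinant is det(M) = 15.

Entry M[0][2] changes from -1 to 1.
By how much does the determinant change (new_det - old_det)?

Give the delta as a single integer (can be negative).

Cofactor C_02 = 3
Entry delta = 1 - -1 = 2
Det delta = entry_delta * cofactor = 2 * 3 = 6

Answer: 6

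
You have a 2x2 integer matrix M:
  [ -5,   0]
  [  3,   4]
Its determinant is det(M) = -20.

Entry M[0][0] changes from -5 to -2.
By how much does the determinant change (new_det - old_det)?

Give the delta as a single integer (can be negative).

Cofactor C_00 = 4
Entry delta = -2 - -5 = 3
Det delta = entry_delta * cofactor = 3 * 4 = 12

Answer: 12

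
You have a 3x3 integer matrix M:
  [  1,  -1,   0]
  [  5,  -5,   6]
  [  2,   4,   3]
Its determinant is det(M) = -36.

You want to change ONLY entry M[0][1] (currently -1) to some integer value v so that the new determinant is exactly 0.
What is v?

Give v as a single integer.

Answer: -13

Derivation:
det is linear in entry M[0][1]: det = old_det + (v - -1) * C_01
Cofactor C_01 = -3
Want det = 0: -36 + (v - -1) * -3 = 0
  (v - -1) = 36 / -3 = -12
  v = -1 + (-12) = -13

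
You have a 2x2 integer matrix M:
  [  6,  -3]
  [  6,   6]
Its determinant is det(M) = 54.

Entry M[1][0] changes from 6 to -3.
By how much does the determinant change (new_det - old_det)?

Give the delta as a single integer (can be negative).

Cofactor C_10 = 3
Entry delta = -3 - 6 = -9
Det delta = entry_delta * cofactor = -9 * 3 = -27

Answer: -27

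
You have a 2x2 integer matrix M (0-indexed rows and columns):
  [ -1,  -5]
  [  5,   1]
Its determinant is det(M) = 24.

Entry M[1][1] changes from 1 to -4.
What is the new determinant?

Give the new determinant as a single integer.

det is linear in row 1: changing M[1][1] by delta changes det by delta * cofactor(1,1).
Cofactor C_11 = (-1)^(1+1) * minor(1,1) = -1
Entry delta = -4 - 1 = -5
Det delta = -5 * -1 = 5
New det = 24 + 5 = 29

Answer: 29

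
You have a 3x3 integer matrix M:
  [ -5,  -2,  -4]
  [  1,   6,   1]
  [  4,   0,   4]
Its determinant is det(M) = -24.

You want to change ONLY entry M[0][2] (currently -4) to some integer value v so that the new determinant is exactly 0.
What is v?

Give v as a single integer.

det is linear in entry M[0][2]: det = old_det + (v - -4) * C_02
Cofactor C_02 = -24
Want det = 0: -24 + (v - -4) * -24 = 0
  (v - -4) = 24 / -24 = -1
  v = -4 + (-1) = -5

Answer: -5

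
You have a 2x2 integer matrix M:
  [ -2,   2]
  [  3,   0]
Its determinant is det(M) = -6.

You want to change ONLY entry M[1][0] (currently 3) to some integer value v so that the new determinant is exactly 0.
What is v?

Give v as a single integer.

det is linear in entry M[1][0]: det = old_det + (v - 3) * C_10
Cofactor C_10 = -2
Want det = 0: -6 + (v - 3) * -2 = 0
  (v - 3) = 6 / -2 = -3
  v = 3 + (-3) = 0

Answer: 0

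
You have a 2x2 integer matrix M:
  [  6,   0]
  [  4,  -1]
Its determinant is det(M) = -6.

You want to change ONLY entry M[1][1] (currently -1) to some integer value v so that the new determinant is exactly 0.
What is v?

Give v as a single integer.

Answer: 0

Derivation:
det is linear in entry M[1][1]: det = old_det + (v - -1) * C_11
Cofactor C_11 = 6
Want det = 0: -6 + (v - -1) * 6 = 0
  (v - -1) = 6 / 6 = 1
  v = -1 + (1) = 0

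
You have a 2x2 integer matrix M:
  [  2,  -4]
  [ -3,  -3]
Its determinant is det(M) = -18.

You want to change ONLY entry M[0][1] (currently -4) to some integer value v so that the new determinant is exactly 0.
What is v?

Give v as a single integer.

det is linear in entry M[0][1]: det = old_det + (v - -4) * C_01
Cofactor C_01 = 3
Want det = 0: -18 + (v - -4) * 3 = 0
  (v - -4) = 18 / 3 = 6
  v = -4 + (6) = 2

Answer: 2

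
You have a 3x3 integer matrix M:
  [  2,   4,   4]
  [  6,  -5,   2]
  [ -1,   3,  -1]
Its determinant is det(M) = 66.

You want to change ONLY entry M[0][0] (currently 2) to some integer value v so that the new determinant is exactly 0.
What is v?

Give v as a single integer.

det is linear in entry M[0][0]: det = old_det + (v - 2) * C_00
Cofactor C_00 = -1
Want det = 0: 66 + (v - 2) * -1 = 0
  (v - 2) = -66 / -1 = 66
  v = 2 + (66) = 68

Answer: 68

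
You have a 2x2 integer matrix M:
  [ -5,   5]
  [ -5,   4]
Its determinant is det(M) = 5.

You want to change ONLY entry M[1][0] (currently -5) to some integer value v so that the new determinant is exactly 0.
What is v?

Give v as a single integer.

Answer: -4

Derivation:
det is linear in entry M[1][0]: det = old_det + (v - -5) * C_10
Cofactor C_10 = -5
Want det = 0: 5 + (v - -5) * -5 = 0
  (v - -5) = -5 / -5 = 1
  v = -5 + (1) = -4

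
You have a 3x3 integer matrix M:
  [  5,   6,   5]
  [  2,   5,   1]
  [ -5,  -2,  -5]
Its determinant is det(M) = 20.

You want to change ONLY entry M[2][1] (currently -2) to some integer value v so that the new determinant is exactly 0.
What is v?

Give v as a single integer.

Answer: -6

Derivation:
det is linear in entry M[2][1]: det = old_det + (v - -2) * C_21
Cofactor C_21 = 5
Want det = 0: 20 + (v - -2) * 5 = 0
  (v - -2) = -20 / 5 = -4
  v = -2 + (-4) = -6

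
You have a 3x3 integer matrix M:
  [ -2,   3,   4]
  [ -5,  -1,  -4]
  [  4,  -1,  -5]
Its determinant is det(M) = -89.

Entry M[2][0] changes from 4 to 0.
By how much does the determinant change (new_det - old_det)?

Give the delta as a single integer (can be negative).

Cofactor C_20 = -8
Entry delta = 0 - 4 = -4
Det delta = entry_delta * cofactor = -4 * -8 = 32

Answer: 32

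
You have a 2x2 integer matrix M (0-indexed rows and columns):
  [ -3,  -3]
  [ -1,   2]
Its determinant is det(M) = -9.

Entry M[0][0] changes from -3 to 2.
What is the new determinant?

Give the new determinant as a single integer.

det is linear in row 0: changing M[0][0] by delta changes det by delta * cofactor(0,0).
Cofactor C_00 = (-1)^(0+0) * minor(0,0) = 2
Entry delta = 2 - -3 = 5
Det delta = 5 * 2 = 10
New det = -9 + 10 = 1

Answer: 1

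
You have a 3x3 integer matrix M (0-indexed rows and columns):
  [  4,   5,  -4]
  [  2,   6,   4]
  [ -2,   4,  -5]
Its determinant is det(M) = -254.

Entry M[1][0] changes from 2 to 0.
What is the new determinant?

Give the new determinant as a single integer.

det is linear in row 1: changing M[1][0] by delta changes det by delta * cofactor(1,0).
Cofactor C_10 = (-1)^(1+0) * minor(1,0) = 9
Entry delta = 0 - 2 = -2
Det delta = -2 * 9 = -18
New det = -254 + -18 = -272

Answer: -272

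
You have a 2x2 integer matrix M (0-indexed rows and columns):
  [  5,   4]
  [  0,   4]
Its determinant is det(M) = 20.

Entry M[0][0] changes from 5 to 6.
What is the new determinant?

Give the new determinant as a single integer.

Answer: 24

Derivation:
det is linear in row 0: changing M[0][0] by delta changes det by delta * cofactor(0,0).
Cofactor C_00 = (-1)^(0+0) * minor(0,0) = 4
Entry delta = 6 - 5 = 1
Det delta = 1 * 4 = 4
New det = 20 + 4 = 24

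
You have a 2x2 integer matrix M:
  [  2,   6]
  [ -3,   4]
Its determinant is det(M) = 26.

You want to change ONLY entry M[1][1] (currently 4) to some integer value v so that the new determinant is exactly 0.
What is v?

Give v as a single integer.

det is linear in entry M[1][1]: det = old_det + (v - 4) * C_11
Cofactor C_11 = 2
Want det = 0: 26 + (v - 4) * 2 = 0
  (v - 4) = -26 / 2 = -13
  v = 4 + (-13) = -9

Answer: -9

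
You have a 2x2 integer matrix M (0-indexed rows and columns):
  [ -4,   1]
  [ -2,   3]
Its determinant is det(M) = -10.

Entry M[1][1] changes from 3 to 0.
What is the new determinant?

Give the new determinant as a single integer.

Answer: 2

Derivation:
det is linear in row 1: changing M[1][1] by delta changes det by delta * cofactor(1,1).
Cofactor C_11 = (-1)^(1+1) * minor(1,1) = -4
Entry delta = 0 - 3 = -3
Det delta = -3 * -4 = 12
New det = -10 + 12 = 2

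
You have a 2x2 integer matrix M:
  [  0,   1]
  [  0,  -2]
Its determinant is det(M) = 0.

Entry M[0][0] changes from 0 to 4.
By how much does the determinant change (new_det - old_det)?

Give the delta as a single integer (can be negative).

Cofactor C_00 = -2
Entry delta = 4 - 0 = 4
Det delta = entry_delta * cofactor = 4 * -2 = -8

Answer: -8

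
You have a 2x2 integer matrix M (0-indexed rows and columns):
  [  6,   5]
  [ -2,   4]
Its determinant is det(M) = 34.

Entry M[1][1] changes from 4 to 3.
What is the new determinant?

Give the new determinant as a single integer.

det is linear in row 1: changing M[1][1] by delta changes det by delta * cofactor(1,1).
Cofactor C_11 = (-1)^(1+1) * minor(1,1) = 6
Entry delta = 3 - 4 = -1
Det delta = -1 * 6 = -6
New det = 34 + -6 = 28

Answer: 28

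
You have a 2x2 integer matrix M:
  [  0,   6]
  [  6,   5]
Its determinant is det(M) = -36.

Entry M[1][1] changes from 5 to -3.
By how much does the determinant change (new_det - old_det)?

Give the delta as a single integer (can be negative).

Answer: 0

Derivation:
Cofactor C_11 = 0
Entry delta = -3 - 5 = -8
Det delta = entry_delta * cofactor = -8 * 0 = 0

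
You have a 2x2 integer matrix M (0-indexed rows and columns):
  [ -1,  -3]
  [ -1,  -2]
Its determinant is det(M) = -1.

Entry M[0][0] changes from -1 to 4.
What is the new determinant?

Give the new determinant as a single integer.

Answer: -11

Derivation:
det is linear in row 0: changing M[0][0] by delta changes det by delta * cofactor(0,0).
Cofactor C_00 = (-1)^(0+0) * minor(0,0) = -2
Entry delta = 4 - -1 = 5
Det delta = 5 * -2 = -10
New det = -1 + -10 = -11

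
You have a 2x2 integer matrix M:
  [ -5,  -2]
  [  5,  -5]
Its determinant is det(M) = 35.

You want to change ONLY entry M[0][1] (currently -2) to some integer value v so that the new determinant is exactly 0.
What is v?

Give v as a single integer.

det is linear in entry M[0][1]: det = old_det + (v - -2) * C_01
Cofactor C_01 = -5
Want det = 0: 35 + (v - -2) * -5 = 0
  (v - -2) = -35 / -5 = 7
  v = -2 + (7) = 5

Answer: 5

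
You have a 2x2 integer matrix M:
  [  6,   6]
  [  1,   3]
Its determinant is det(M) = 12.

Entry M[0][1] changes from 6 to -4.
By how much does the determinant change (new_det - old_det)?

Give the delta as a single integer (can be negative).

Cofactor C_01 = -1
Entry delta = -4 - 6 = -10
Det delta = entry_delta * cofactor = -10 * -1 = 10

Answer: 10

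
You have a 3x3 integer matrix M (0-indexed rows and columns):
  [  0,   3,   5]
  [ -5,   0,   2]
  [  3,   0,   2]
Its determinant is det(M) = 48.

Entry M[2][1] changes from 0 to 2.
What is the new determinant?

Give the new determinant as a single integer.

det is linear in row 2: changing M[2][1] by delta changes det by delta * cofactor(2,1).
Cofactor C_21 = (-1)^(2+1) * minor(2,1) = -25
Entry delta = 2 - 0 = 2
Det delta = 2 * -25 = -50
New det = 48 + -50 = -2

Answer: -2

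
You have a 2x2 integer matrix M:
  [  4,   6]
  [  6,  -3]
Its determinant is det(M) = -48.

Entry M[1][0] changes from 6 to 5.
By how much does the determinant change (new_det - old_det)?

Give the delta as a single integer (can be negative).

Answer: 6

Derivation:
Cofactor C_10 = -6
Entry delta = 5 - 6 = -1
Det delta = entry_delta * cofactor = -1 * -6 = 6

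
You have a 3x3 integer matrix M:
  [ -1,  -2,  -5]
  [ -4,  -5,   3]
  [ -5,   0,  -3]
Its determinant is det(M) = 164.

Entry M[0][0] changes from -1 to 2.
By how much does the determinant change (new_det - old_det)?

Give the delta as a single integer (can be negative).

Answer: 45

Derivation:
Cofactor C_00 = 15
Entry delta = 2 - -1 = 3
Det delta = entry_delta * cofactor = 3 * 15 = 45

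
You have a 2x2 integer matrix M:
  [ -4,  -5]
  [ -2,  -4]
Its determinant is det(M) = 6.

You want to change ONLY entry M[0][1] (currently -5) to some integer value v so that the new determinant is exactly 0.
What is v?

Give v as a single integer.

det is linear in entry M[0][1]: det = old_det + (v - -5) * C_01
Cofactor C_01 = 2
Want det = 0: 6 + (v - -5) * 2 = 0
  (v - -5) = -6 / 2 = -3
  v = -5 + (-3) = -8

Answer: -8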